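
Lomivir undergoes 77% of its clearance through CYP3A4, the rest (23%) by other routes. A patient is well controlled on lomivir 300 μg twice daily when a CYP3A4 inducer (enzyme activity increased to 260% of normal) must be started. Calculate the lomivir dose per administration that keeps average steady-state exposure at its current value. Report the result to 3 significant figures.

670 μg

The CYP3A4 pathway (77% of clearance) is boosted to 2.6× activity: 0.77 × 2.6 = 2.002.
Non-CYP routes (23%) are unchanged.
Relative clearance = 2.002 + 0.23 = 2.232.
Exposure is unchanged when dose changes in proportion to clearance. New dose = 300 μg × 2.232 = 670 μg.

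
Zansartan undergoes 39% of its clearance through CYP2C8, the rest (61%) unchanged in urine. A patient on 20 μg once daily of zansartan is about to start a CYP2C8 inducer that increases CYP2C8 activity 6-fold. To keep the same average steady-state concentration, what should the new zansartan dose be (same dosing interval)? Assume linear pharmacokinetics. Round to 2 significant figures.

CYP2C8: 0.39 × 6 = 2.34
Other: 0.61 (unchanged)
Relative clearance = 2.34 + 0.61 = 2.95.
To maintain the same steady-state level, dose must scale with clearance: new dose = 20 × 2.95 = 59 μg.

59 μg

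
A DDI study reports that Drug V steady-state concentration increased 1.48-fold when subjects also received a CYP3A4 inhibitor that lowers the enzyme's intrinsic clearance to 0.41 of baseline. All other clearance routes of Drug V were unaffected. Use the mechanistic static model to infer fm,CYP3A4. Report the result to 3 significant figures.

0.550

CL'/CL = 1 / 1.48 = 0.6757
0.41·fm + (1 − fm) = 0.6757
fm = (0.6757 − 1) / (0.41 − 1) = 0.550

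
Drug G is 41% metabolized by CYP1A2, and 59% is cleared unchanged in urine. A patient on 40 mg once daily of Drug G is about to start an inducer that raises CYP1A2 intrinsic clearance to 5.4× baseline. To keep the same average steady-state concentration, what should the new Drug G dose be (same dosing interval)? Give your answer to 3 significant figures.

CYP1A2: 0.41 × 5.4 = 2.214
Other: 0.59 (unchanged)
Relative clearance = 2.214 + 0.59 = 2.804.
To maintain the same steady-state level, dose must scale with clearance: new dose = 40 × 2.804 = 112 mg.

112 mg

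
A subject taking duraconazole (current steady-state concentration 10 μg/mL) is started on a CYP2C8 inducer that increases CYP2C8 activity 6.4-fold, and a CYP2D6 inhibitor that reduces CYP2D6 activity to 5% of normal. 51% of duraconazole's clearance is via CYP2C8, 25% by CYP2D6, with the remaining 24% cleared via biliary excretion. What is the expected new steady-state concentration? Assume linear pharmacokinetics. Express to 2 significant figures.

The CYP2C8 pathway (51% of clearance) is boosted to 6.4× activity: 0.51 × 6.4 = 3.264.
The CYP2D6 pathway (25% of clearance) falls to 0.05× activity: 0.25 × 0.05 = 0.0125.
The remaining 24% of clearance is unaffected.
New clearance relative to baseline: 3.264 + 0.0125 + 0.24 = 3.5165.
Dividing the baseline by the relative clearance: 10 / 3.5165 = 2.8 μg/mL.

2.8 μg/mL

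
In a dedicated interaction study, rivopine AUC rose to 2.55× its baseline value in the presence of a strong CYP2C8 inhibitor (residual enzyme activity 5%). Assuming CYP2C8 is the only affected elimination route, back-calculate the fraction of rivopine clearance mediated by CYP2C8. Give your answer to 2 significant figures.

0.64

Let x = fm,CYP2C8. Because AUC ∝ 1/CL, relative clearance fell to 1/2.55 = 0.3922.
Setting x·0.05 + (1 − x) = 0.3922 and solving: x = (0.3922 − 1)/(0.05 − 1) = 0.64.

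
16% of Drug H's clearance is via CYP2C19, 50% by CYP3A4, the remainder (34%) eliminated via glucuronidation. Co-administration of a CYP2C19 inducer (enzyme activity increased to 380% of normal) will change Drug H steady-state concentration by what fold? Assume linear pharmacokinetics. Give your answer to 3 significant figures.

0.691

The CYP2C19 pathway (16% of clearance) rises to 3.8× activity: 0.16 × 3.8 = 0.608.
CYP3A4 (50%) and the residual 34% are unaffected.
New clearance relative to baseline: 0.608 + 0.5 + 0.34 = 1.448.
Since steady-state concentration ∝ 1/CL, the ratio is 1 / 1.448 = 0.691.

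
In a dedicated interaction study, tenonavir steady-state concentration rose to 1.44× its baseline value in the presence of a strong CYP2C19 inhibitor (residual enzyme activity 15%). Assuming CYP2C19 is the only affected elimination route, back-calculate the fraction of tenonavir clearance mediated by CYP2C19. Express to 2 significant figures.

Let x = fm,CYP2C19. Because steady-state concentration ∝ 1/CL, relative clearance fell to 1/1.44 = 0.6944.
Only the CYP2C19 route changed, so 0.6944 = x·0.15 + (1 − x), giving x = 0.36.

0.36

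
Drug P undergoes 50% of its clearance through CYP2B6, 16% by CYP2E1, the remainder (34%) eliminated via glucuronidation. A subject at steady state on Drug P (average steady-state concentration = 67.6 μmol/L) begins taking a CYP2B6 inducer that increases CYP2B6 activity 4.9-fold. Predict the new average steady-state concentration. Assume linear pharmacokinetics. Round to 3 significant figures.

22.9 μmol/L

The CYP2B6 pathway (50% of clearance) increases to 4.9× activity: 0.5 × 4.9 = 2.45.
CYP2E1 (16%) and the residual 34% are unaffected.
Relative clearance = 2.45 + 0.16 + 0.34 = 2.95.
With dosing unchanged, average steady-state concentration scales as 1/CL: 67.6 / 2.95 = 22.9 μmol/L.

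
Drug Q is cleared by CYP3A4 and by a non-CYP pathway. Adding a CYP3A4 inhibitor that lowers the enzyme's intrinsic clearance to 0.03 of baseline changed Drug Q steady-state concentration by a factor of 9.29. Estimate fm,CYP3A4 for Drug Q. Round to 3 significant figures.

Write x for the fraction cleared via CYP3A4. The observed steady-state concentration change means clearance fell to 1/9.29 = 0.1076 of baseline.
Only the CYP3A4 route changed, so 0.1076 = x·0.03 + (1 − x), giving x = 0.920.

0.920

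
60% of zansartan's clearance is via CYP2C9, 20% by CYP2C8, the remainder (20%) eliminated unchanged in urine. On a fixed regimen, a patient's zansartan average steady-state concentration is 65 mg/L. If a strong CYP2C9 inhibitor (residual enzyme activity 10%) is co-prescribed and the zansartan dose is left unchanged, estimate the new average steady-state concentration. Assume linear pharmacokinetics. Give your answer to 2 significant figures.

1.4 × 10² mg/L

CYP2C9: 0.6 × 0.1 = 0.06
CYP2C8: 0.2 (unchanged)
Other: 0.2 (unchanged)
Relative clearance = 0.06 + 0.2 + 0.2 = 0.46.
With dosing unchanged, average steady-state concentration scales as 1/CL: 65 / 0.46 = 1.4 × 10² mg/L.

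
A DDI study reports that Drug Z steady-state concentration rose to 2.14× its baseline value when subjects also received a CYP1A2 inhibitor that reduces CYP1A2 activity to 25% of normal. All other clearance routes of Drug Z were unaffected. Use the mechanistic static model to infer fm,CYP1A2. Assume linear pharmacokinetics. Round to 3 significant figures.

CL'/CL = 1 / 2.14 = 0.4673
0.25·fm + (1 − fm) = 0.4673
fm = (0.4673 − 1) / (0.25 − 1) = 0.710

0.710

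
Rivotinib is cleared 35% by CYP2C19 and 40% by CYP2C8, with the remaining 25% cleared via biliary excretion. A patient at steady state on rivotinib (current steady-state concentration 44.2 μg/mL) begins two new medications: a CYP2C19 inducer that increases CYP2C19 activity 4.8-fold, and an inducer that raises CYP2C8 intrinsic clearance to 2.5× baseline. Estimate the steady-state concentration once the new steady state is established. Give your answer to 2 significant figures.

The CYP2C19 pathway (35% of clearance) increases to 4.8× activity: 0.35 × 4.8 = 1.68.
The CYP2C8 pathway (40% of clearance) increases to 2.5× activity: 0.4 × 2.5 = 1.
Non-CYP routes (25%) are unchanged.
New clearance relative to baseline: 1.68 + 1 + 0.25 = 2.93.
Dividing the baseline by the relative clearance: 44.2 / 2.93 = 15 μg/mL.

15 μg/mL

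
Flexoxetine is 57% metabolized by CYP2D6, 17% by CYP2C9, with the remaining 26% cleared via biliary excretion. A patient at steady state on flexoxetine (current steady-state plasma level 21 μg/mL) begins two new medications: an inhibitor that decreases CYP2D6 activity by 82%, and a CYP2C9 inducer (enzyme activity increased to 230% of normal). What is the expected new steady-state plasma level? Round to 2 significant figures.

28 μg/mL

CYP2D6: 0.57 × 0.18 = 0.1026
CYP2C9: 0.17 × 2.3 = 0.391
Other: 0.26 (unchanged)
Relative clearance = 0.1026 + 0.391 + 0.26 = 0.7536.
Dividing the baseline by the relative clearance: 21 / 0.7536 = 28 μg/mL.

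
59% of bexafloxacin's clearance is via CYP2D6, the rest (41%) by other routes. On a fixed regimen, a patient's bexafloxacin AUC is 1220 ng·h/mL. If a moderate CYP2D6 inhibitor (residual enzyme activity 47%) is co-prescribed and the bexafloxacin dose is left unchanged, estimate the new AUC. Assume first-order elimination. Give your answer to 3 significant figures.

CYP2D6: 0.59 × 0.47 = 0.2773
Other: 0.41 (unchanged)
New clearance relative to baseline: 0.2773 + 0.41 = 0.6873.
New AUC = baseline ÷ relative clearance = 1220 / 0.6873 = 1.78 × 10³ ng·h/mL.

1.78 × 10³ ng·h/mL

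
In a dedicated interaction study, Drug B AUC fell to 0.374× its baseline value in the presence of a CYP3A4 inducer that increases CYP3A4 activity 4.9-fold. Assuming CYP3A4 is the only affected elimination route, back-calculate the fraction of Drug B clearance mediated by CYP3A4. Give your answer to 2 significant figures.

Let x = fm,CYP3A4. Because AUC ∝ 1/CL, relative clearance rose to 1/0.374 = 2.674.
Only the CYP3A4 route changed, so 2.674 = x·4.9 + (1 − x), giving x = 0.43.

0.43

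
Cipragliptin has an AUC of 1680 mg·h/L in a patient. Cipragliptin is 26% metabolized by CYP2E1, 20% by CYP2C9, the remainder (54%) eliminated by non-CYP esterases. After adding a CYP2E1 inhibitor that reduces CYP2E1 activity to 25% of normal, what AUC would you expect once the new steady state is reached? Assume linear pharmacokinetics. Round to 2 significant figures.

The CYP2E1 pathway (26% of clearance) is reduced to 0.25× activity: 0.26 × 0.25 = 0.065.
CYP2C9 (20%) and the residual 54% are unaffected.
CL_new/CL_old = 0.065 + 0.2 + 0.54 = 0.805.
With dosing unchanged, AUC scales as 1/CL: 1680 / 0.805 = 2.1 × 10³ mg·h/L.

2.1 × 10³ mg·h/L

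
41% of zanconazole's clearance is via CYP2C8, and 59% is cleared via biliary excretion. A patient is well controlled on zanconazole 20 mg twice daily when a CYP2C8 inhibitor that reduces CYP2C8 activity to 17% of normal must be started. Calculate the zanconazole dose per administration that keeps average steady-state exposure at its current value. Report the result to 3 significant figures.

The CYP2C8 pathway (41% of clearance) is reduced to 0.17× activity: 0.41 × 0.17 = 0.0697.
The remaining 59% of clearance is unaffected.
Relative clearance = 0.0697 + 0.59 = 0.6597.
To maintain the same steady-state level, dose must scale with clearance: new dose = 20 × 0.6597 = 13.2 mg.

13.2 mg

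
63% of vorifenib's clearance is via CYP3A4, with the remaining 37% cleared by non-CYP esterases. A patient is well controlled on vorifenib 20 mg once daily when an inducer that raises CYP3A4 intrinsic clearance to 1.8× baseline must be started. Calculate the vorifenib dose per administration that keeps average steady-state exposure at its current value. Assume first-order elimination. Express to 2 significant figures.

The CYP3A4 pathway (63% of clearance) rises to 1.8× activity: 0.63 × 1.8 = 1.134.
The remaining 37% of clearance is unaffected.
CL_new/CL_old = 1.134 + 0.37 = 1.504.
Exposure is unchanged when dose changes in proportion to clearance. New dose = 20 mg × 1.504 = 30 mg.

30 mg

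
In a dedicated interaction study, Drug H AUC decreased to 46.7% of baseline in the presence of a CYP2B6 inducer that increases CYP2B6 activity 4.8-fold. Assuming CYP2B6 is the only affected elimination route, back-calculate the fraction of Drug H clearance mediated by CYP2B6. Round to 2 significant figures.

Let x = fm,CYP2B6. Because AUC ∝ 1/CL, relative clearance rose to 1/0.467 = 2.141.
Setting x·4.8 + (1 − x) = 2.141 and solving: x = (2.141 − 1)/(4.8 − 1) = 0.30.

0.30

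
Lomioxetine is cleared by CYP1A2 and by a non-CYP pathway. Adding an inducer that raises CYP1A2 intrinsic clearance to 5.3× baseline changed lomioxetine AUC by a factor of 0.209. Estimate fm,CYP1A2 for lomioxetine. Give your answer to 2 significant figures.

0.88

CL'/CL = 1 / 0.209 = 4.785
5.3·fm + (1 − fm) = 4.785
fm = (4.785 − 1) / (5.3 − 1) = 0.88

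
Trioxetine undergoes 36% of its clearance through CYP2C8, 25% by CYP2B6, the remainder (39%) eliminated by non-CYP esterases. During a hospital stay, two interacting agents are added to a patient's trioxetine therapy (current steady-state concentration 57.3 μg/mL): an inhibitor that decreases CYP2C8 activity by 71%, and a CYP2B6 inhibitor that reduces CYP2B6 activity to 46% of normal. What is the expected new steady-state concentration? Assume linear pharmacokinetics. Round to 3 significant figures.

94.0 μg/mL

The CYP2C8 pathway (36% of clearance) falls to 0.29× activity: 0.36 × 0.29 = 0.1044.
The CYP2B6 pathway (25% of clearance) falls to 0.46× activity: 0.25 × 0.46 = 0.115.
Non-CYP routes (39%) are unchanged.
Relative clearance = 0.1044 + 0.115 + 0.39 = 0.6094.
New steady-state concentration = 57.3 / 0.6094 = 94.0 μg/mL (concentration scales inversely with clearance).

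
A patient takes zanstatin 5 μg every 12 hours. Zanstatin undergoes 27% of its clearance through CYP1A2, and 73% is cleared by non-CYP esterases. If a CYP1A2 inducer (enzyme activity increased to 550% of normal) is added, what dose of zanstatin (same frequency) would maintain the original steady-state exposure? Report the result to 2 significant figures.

11 μg

CYP1A2: 0.27 × 5.5 = 1.485
Other: 0.73 (unchanged)
New clearance relative to baseline: 1.485 + 0.73 = 2.215.
Css,avg = (dose rate)/CL, so holding Css fixed requires dose ∝ CL: 5 × 2.215 = 11 μg.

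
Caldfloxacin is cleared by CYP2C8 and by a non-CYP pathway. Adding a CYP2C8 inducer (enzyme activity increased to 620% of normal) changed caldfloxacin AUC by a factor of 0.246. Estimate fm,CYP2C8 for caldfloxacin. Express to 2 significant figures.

0.59

Write x for the fraction cleared via CYP2C8. The observed AUC change means clearance rose to 1/0.246 = 4.065 of baseline.
Only the CYP2C8 route changed, so 4.065 = x·6.2 + (1 − x), giving x = 0.59.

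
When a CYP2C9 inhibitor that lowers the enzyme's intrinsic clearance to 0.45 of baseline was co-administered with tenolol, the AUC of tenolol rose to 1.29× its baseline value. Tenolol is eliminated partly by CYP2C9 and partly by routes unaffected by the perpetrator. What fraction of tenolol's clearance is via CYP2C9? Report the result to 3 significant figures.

Let x = fm,CYP2C9. Because AUC ∝ 1/CL, relative clearance fell to 1/1.29 = 0.7752.
Setting x·0.45 + (1 − x) = 0.7752 and solving: x = (0.7752 − 1)/(0.45 − 1) = 0.409.

0.409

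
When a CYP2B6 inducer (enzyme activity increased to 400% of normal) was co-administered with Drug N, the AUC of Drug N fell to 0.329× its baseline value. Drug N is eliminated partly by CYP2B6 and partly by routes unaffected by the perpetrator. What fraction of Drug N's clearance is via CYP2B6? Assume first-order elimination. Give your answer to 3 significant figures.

Call the CYP2B6 fraction fm. After the interaction, CL_new/CL_old = fm × 4 + (1 − fm).
AUC ratio = 1 / (new CL fraction), so new CL fraction = 1 / 0.329 = 3.04.
fm × 4 + 1 − fm = 3.04  ⇒  fm × (4 − 1) = 2.04  ⇒  fm = 0.680.

0.680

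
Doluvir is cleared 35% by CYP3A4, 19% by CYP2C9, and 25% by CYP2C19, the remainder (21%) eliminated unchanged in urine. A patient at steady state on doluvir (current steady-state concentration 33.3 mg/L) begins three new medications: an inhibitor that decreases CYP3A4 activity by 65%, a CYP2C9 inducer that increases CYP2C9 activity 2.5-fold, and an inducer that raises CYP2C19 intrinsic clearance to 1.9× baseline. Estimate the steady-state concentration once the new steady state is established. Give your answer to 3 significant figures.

26.0 mg/L

CYP3A4: 0.35 × 0.35 = 0.1225
CYP2C9: 0.19 × 2.5 = 0.475
CYP2C19: 0.25 × 1.9 = 0.475
Other: 0.21 (unchanged)
New clearance relative to baseline: 0.1225 + 0.475 + 0.475 + 0.21 = 1.2825.
Steady-state concentration ∝ 1/CL: new value = 33.3 / 1.2825 = 26.0 mg/L.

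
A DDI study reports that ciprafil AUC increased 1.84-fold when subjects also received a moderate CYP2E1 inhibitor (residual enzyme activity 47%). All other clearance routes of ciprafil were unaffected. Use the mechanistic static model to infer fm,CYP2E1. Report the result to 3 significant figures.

0.861

Call the CYP2E1 fraction fm. After the interaction, CL_new/CL_old = fm × 0.47 + (1 − fm).
AUC ratio = 1 / (new CL fraction), so new CL fraction = 1 / 1.84 = 0.5435.
fm × 0.47 + 1 − fm = 0.5435  ⇒  fm × (0.47 − 1) = −0.4565  ⇒  fm = 0.861.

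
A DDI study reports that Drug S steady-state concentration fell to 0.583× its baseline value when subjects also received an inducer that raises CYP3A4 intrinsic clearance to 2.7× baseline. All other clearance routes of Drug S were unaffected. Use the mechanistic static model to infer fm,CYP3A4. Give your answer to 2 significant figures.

Let fm be the CYP3A4 fraction. New clearance relative to baseline = fm × 2.7 + (1 − fm).
Steady-state concentration ratio = 1 / (new CL fraction), so new CL fraction = 1 / 0.583 = 1.715.
fm × 2.7 + 1 − fm = 1.715  ⇒  fm × (2.7 − 1) = 0.7153  ⇒  fm = 0.42.

0.42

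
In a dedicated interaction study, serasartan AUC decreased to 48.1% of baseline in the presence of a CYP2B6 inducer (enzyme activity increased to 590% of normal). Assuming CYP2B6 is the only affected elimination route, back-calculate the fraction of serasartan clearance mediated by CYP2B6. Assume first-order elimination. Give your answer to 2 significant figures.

0.22

CL'/CL = 1 / 0.481 = 2.079
5.9·fm + (1 − fm) = 2.079
fm = (2.079 − 1) / (5.9 − 1) = 0.22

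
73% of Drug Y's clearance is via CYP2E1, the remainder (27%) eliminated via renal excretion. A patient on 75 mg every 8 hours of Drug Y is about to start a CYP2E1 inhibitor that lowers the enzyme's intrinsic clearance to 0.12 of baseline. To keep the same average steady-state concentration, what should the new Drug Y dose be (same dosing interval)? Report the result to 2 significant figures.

27 mg

The CYP2E1 pathway (73% of clearance) falls to 0.12× activity: 0.73 × 0.12 = 0.0876.
Non-CYP routes (27%) are unchanged.
CL_new/CL_old = 0.0876 + 0.27 = 0.3576.
Css,avg = (dose rate)/CL, so holding Css fixed requires dose ∝ CL: 75 × 0.3576 = 27 mg.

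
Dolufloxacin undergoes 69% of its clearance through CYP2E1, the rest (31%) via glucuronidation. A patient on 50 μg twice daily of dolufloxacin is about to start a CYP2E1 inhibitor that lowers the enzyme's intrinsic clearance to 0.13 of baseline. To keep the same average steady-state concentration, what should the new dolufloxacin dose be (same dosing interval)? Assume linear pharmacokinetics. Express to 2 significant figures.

20 μg

The CYP2E1 pathway (69% of clearance) falls to 0.13× activity: 0.69 × 0.13 = 0.0897.
The remaining 31% of clearance is unaffected.
CL_new/CL_old = 0.0897 + 0.31 = 0.3997.
To maintain the same steady-state level, dose must scale with clearance: new dose = 50 × 0.3997 = 20 μg.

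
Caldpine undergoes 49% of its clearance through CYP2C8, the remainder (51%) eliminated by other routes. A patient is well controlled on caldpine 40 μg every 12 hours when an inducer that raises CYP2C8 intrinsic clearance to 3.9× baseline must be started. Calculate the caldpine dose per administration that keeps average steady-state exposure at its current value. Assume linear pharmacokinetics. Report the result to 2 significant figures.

97 μg

The CYP2C8 pathway (49% of clearance) increases to 3.9× activity: 0.49 × 3.9 = 1.911.
The remaining 51% of clearance is unaffected.
CL_new/CL_old = 1.911 + 0.51 = 2.421.
Exposure is unchanged when dose changes in proportion to clearance. New dose = 40 μg × 2.421 = 97 μg.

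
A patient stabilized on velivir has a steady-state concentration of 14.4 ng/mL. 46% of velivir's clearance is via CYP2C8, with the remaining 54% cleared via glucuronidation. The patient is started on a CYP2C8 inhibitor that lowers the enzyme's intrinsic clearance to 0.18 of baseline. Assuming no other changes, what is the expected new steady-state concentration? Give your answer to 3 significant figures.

The CYP2C8 pathway (46% of clearance) is reduced to 0.18× activity: 0.46 × 0.18 = 0.0828.
The remaining 54% of clearance is unaffected.
Relative clearance = 0.0828 + 0.54 = 0.6228.
New steady-state concentration = baseline ÷ relative clearance = 14.4 / 0.6228 = 23.1 ng/mL.

23.1 ng/mL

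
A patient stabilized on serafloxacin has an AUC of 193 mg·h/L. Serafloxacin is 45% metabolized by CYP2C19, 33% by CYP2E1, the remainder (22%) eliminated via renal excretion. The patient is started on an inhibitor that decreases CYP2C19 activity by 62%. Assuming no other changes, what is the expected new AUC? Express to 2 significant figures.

2.7 × 10² mg·h/L

The CYP2C19 pathway (45% of clearance) is reduced to 0.38× activity: 0.45 × 0.38 = 0.171.
CYP2E1 (33%) and the residual 22% are unaffected.
New clearance relative to baseline: 0.171 + 0.33 + 0.22 = 0.721.
With dosing unchanged, AUC scales as 1/CL: 193 / 0.721 = 2.7 × 10² mg·h/L.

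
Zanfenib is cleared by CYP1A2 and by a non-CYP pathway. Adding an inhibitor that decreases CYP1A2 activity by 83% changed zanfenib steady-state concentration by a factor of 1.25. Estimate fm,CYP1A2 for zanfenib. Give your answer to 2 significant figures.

0.24

Let x = fm,CYP1A2. Because steady-state concentration ∝ 1/CL, relative clearance fell to 1/1.25 = 0.8.
Only the CYP1A2 route changed, so 0.8 = x·0.17 + (1 − x), giving x = 0.24.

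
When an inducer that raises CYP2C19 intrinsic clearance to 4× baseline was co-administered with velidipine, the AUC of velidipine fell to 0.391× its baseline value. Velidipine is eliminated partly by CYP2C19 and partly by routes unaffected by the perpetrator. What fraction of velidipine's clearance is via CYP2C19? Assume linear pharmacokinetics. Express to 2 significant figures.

0.52

Call the CYP2C19 fraction fm. After the interaction, CL_new/CL_old = fm × 4 + (1 − fm).
AUC ratio = 1 / (new CL fraction), so new CL fraction = 1 / 0.391 = 2.558.
fm × 4 + 1 − fm = 2.558  ⇒  fm × (4 − 1) = 1.558  ⇒  fm = 0.52.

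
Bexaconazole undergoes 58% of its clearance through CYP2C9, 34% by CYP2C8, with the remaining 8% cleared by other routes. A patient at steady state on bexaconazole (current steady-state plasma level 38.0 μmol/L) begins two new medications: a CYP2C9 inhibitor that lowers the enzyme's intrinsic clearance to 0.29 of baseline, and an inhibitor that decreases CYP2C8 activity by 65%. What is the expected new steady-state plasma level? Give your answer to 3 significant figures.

103 μmol/L

CYP2C9: 0.58 × 0.29 = 0.1682
CYP2C8: 0.34 × 0.35 = 0.119
Other: 0.08 (unchanged)
CL_new/CL_old = 0.1682 + 0.119 + 0.08 = 0.3672.
New steady-state plasma level = 38.0 / 0.3672 = 103 μmol/L (concentration scales inversely with clearance).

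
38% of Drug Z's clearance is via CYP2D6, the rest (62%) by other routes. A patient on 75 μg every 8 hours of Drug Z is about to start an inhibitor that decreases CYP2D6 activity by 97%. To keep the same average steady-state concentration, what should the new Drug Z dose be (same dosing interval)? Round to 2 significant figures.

The CYP2D6 pathway (38% of clearance) falls to 0.03× activity: 0.38 × 0.03 = 0.0114.
Non-CYP routes (62%) are unchanged.
New clearance relative to baseline: 0.0114 + 0.62 = 0.6314.
Css,avg = (dose rate)/CL, so holding Css fixed requires dose ∝ CL: 75 × 0.6314 = 47 μg.

47 μg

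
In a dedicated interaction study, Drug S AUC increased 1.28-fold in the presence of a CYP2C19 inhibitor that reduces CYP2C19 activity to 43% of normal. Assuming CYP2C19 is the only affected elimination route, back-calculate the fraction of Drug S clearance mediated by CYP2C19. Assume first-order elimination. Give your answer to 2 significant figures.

Write x for the fraction cleared via CYP2C19. The observed AUC change means clearance fell to 1/1.28 = 0.7812 of baseline.
Setting x·0.43 + (1 − x) = 0.7812 and solving: x = (0.7812 − 1)/(0.43 − 1) = 0.38.

0.38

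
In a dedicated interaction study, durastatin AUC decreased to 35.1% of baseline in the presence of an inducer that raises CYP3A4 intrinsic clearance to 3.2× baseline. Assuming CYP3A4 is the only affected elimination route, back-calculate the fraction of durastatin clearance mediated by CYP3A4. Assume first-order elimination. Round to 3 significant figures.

0.840

CL'/CL = 1 / 0.351 = 2.849
3.2·fm + (1 − fm) = 2.849
fm = (2.849 − 1) / (3.2 − 1) = 0.840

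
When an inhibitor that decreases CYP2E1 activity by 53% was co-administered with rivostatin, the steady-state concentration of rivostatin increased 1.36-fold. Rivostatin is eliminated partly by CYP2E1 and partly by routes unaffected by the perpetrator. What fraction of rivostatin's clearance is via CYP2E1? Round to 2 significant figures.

Call the CYP2E1 fraction fm. After the interaction, CL_new/CL_old = fm × 0.47 + (1 − fm).
Steady-state concentration ratio = 1 / (new CL fraction), so new CL fraction = 1 / 1.36 = 0.7353.
fm × 0.47 + 1 − fm = 0.7353  ⇒  fm × (0.47 − 1) = −0.2647  ⇒  fm = 0.50.

0.50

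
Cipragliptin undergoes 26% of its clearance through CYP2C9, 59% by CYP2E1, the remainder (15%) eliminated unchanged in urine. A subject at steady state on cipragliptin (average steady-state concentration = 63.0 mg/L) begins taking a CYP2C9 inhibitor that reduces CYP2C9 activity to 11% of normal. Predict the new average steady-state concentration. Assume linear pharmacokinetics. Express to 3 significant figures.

82.0 mg/L

The CYP2C9 pathway (26% of clearance) is reduced to 0.11× activity: 0.26 × 0.11 = 0.0286.
CYP2E1 (59%) and the residual 15% are unaffected.
Relative clearance = 0.0286 + 0.59 + 0.15 = 0.7686.
With dosing unchanged, average steady-state concentration scales as 1/CL: 63.0 / 0.7686 = 82.0 mg/L.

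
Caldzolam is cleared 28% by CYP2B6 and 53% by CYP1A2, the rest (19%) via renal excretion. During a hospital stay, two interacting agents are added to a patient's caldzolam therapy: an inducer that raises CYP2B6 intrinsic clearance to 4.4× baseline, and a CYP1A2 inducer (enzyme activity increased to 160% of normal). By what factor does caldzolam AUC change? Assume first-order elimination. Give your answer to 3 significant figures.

The CYP2B6 pathway (28% of clearance) rises to 4.4× activity: 0.28 × 4.4 = 1.232.
The CYP1A2 pathway (53% of clearance) rises to 1.6× activity: 0.53 × 1.6 = 0.848.
The remaining 19% of clearance is unaffected.
CL_new/CL_old = 1.232 + 0.848 + 0.19 = 2.27.
AUC ∝ 1/CL: fold-change = 1 / 2.27 = 0.441.

0.441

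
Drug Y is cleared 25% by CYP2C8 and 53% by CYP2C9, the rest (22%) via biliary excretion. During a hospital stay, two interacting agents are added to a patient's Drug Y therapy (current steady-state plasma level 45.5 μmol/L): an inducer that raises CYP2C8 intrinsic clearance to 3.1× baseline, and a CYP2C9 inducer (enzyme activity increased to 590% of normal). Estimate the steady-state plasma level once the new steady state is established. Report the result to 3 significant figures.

11.0 μmol/L

CYP2C8: 0.25 × 3.1 = 0.775
CYP2C9: 0.53 × 5.9 = 3.127
Other: 0.22 (unchanged)
Relative clearance = 0.775 + 3.127 + 0.22 = 4.122.
Steady-state plasma level ∝ 1/CL: new value = 45.5 / 4.122 = 11.0 μmol/L.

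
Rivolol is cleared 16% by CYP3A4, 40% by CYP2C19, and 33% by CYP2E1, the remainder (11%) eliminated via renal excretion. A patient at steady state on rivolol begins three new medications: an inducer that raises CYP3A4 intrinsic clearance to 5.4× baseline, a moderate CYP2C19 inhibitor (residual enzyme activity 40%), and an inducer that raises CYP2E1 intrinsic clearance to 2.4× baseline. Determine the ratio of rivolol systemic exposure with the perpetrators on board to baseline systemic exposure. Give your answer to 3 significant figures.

The CYP3A4 pathway (16% of clearance) is boosted to 5.4× activity: 0.16 × 5.4 = 0.864.
The CYP2C19 pathway (40% of clearance) falls to 0.4× activity: 0.4 × 0.4 = 0.16.
The CYP2E1 pathway (33% of clearance) increases to 2.4× activity: 0.33 × 2.4 = 0.792.
Non-CYP routes (11%) are unchanged.
Relative clearance = 0.864 + 0.16 + 0.792 + 0.11 = 1.926.
Because systemic exposure varies inversely with clearance, the combined effect is 1 / 1.926 = 0.519.

0.519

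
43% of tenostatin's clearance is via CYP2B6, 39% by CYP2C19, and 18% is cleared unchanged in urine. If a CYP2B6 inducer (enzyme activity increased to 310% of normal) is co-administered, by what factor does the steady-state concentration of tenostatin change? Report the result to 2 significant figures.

The CYP2B6 pathway (43% of clearance) is boosted to 3.1× activity: 0.43 × 3.1 = 1.333.
CYP2C19 (39%) and the residual 18% are unaffected.
New clearance relative to baseline: 1.333 + 0.39 + 0.18 = 1.903.
Since steady-state concentration ∝ 1/CL, the ratio is 1 / 1.903 = 0.53.

0.53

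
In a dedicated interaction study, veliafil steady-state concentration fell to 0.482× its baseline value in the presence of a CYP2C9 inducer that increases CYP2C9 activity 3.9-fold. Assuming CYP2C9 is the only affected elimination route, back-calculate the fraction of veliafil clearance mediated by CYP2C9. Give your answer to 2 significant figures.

0.37

Call the CYP2C9 fraction fm. After the interaction, CL_new/CL_old = fm × 3.9 + (1 − fm).
Steady-state concentration ratio = 1 / (new CL fraction), so new CL fraction = 1 / 0.482 = 2.075.
fm × 3.9 + 1 − fm = 2.075  ⇒  fm × (3.9 − 1) = 1.075  ⇒  fm = 0.37.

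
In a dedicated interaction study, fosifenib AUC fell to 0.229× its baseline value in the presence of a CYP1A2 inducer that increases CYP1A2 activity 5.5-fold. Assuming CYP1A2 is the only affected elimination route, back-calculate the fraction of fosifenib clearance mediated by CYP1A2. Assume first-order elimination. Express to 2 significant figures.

Let fm be the CYP1A2 fraction. New clearance relative to baseline = fm × 5.5 + (1 − fm).
AUC ratio = 1 / (new CL fraction), so new CL fraction = 1 / 0.229 = 4.367.
fm × 5.5 + 1 − fm = 4.367  ⇒  fm × (5.5 − 1) = 3.367  ⇒  fm = 0.75.

0.75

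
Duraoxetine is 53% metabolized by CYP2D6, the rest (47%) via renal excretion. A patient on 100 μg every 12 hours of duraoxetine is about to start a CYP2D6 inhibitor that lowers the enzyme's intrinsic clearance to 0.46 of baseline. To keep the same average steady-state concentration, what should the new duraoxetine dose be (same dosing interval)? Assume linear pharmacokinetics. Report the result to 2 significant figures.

CYP2D6: 0.53 × 0.46 = 0.2438
Other: 0.47 (unchanged)
New clearance relative to baseline: 0.2438 + 0.47 = 0.7138.
To maintain the same steady-state level, dose must scale with clearance: new dose = 100 × 0.7138 = 71 μg.

71 μg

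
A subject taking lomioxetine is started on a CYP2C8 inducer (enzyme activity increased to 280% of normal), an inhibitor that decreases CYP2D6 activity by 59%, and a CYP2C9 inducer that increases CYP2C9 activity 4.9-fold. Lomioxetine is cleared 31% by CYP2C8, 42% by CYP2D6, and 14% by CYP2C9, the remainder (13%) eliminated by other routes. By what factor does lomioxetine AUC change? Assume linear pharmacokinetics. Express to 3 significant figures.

The CYP2C8 pathway (31% of clearance) is boosted to 2.8× activity: 0.31 × 2.8 = 0.868.
The CYP2D6 pathway (42% of clearance) is reduced to 0.41× activity: 0.42 × 0.41 = 0.1722.
The CYP2C9 pathway (14% of clearance) is boosted to 4.9× activity: 0.14 × 4.9 = 0.686.
Non-CYP routes (13%) are unchanged.
New clearance relative to baseline: 0.868 + 0.1722 + 0.686 + 0.13 = 1.8562.
Net AUC ratio = 1 / 1.8562 = 0.539.

0.539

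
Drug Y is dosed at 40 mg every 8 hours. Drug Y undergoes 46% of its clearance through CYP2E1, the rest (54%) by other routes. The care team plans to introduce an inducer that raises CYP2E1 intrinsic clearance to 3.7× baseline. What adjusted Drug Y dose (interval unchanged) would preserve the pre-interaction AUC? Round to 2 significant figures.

90 mg

CYP2E1: 0.46 × 3.7 = 1.702
Other: 0.54 (unchanged)
New clearance relative to baseline: 1.702 + 0.54 = 2.242.
Css,avg = (dose rate)/CL, so holding Css fixed requires dose ∝ CL: 40 × 2.242 = 90 mg.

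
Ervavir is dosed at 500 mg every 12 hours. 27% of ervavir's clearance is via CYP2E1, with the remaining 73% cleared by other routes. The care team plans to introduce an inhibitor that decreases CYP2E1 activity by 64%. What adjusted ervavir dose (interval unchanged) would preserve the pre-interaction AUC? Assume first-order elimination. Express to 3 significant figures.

CYP2E1: 0.27 × 0.36 = 0.0972
Other: 0.73 (unchanged)
CL_new/CL_old = 0.0972 + 0.73 = 0.8272.
To maintain the same steady-state level, dose must scale with clearance: new dose = 500 × 0.8272 = 414 mg.

414 mg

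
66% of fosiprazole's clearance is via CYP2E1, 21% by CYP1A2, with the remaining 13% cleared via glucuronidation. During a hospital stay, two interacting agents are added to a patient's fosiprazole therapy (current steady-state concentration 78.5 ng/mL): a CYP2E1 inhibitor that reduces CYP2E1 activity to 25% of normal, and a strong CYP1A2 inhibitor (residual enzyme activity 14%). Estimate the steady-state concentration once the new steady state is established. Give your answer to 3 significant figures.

242 ng/mL

The CYP2E1 pathway (66% of clearance) drops to 0.25× activity: 0.66 × 0.25 = 0.165.
The CYP1A2 pathway (21% of clearance) drops to 0.14× activity: 0.21 × 0.14 = 0.0294.
The remaining 13% of clearance is unaffected.
CL_new/CL_old = 0.165 + 0.0294 + 0.13 = 0.3244.
New steady-state concentration = 78.5 / 0.3244 = 242 ng/mL (concentration scales inversely with clearance).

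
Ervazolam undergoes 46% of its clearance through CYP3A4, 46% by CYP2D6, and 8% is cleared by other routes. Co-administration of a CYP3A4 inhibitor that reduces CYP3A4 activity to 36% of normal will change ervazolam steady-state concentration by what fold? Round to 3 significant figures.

The CYP3A4 pathway (46% of clearance) falls to 0.36× activity: 0.46 × 0.36 = 0.1656.
CYP2D6 (46%) and the residual 8% are unaffected.
Relative clearance = 0.1656 + 0.46 + 0.08 = 0.7056.
Since steady-state concentration ∝ 1/CL, the ratio is 1 / 0.7056 = 1.42.

1.42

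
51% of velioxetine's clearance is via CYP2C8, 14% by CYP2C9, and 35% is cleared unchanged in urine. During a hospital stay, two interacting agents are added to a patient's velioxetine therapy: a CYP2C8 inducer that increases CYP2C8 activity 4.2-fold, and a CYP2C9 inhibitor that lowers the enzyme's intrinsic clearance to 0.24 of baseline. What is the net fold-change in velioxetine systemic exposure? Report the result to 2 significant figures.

The CYP2C8 pathway (51% of clearance) rises to 4.2× activity: 0.51 × 4.2 = 2.142.
The CYP2C9 pathway (14% of clearance) falls to 0.24× activity: 0.14 × 0.24 = 0.0336.
The remaining 35% of clearance is unaffected.
Relative clearance = 2.142 + 0.0336 + 0.35 = 2.5256.
Net systemic exposure ratio = 1 / 2.5256 = 0.40.

0.40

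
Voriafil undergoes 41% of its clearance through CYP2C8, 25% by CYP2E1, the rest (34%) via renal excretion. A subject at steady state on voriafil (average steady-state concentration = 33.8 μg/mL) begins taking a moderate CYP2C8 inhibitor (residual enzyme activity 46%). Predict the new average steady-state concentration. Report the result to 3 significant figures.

43.4 μg/mL

The CYP2C8 pathway (41% of clearance) is reduced to 0.46× activity: 0.41 × 0.46 = 0.1886.
CYP2E1 (25%) and the residual 34% are unaffected.
New clearance relative to baseline: 0.1886 + 0.25 + 0.34 = 0.7786.
With dosing unchanged, average steady-state concentration scales as 1/CL: 33.8 / 0.7786 = 43.4 μg/mL.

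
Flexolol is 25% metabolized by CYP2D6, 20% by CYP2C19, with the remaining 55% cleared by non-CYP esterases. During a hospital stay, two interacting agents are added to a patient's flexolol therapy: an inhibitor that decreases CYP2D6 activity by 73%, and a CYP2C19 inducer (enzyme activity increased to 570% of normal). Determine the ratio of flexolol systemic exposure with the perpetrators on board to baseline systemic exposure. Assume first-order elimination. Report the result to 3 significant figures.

The CYP2D6 pathway (25% of clearance) is reduced to 0.27× activity: 0.25 × 0.27 = 0.0675.
The CYP2C19 pathway (20% of clearance) rises to 5.7× activity: 0.2 × 5.7 = 1.14.
The remaining 55% of clearance is unaffected.
New clearance relative to baseline: 0.0675 + 1.14 + 0.55 = 1.7575.
Systemic exposure ∝ 1/CL: fold-change = 1 / 1.7575 = 0.569.

0.569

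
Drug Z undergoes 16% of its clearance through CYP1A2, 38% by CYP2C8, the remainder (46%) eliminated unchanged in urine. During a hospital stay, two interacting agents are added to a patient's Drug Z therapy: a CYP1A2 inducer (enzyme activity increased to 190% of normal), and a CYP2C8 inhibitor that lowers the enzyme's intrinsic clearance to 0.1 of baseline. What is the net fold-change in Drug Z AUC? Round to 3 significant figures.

1.25

The CYP1A2 pathway (16% of clearance) is boosted to 1.9× activity: 0.16 × 1.9 = 0.304.
The CYP2C8 pathway (38% of clearance) is reduced to 0.1× activity: 0.38 × 0.1 = 0.038.
Non-CYP routes (46%) are unchanged.
New clearance relative to baseline: 0.304 + 0.038 + 0.46 = 0.802.
AUC ∝ 1/CL: fold-change = 1 / 0.802 = 1.25.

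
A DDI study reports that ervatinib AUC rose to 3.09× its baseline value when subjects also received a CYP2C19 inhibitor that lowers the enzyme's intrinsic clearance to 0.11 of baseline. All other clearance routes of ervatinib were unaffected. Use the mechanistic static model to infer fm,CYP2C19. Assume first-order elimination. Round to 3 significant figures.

0.760

Write x for the fraction cleared via CYP2C19. The observed AUC change means clearance fell to 1/3.09 = 0.3236 of baseline.
Setting x·0.11 + (1 − x) = 0.3236 and solving: x = (0.3236 − 1)/(0.11 − 1) = 0.760.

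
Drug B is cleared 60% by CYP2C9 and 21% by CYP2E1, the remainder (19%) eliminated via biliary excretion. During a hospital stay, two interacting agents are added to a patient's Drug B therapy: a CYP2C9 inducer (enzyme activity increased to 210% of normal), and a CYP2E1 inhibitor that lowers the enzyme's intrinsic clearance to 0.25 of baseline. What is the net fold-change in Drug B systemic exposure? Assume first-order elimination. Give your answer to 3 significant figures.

0.666

The CYP2C9 pathway (60% of clearance) rises to 2.1× activity: 0.6 × 2.1 = 1.26.
The CYP2E1 pathway (21% of clearance) falls to 0.25× activity: 0.21 × 0.25 = 0.0525.
The remaining 19% of clearance is unaffected.
New clearance relative to baseline: 1.26 + 0.0525 + 0.19 = 1.5025.
Because systemic exposure varies inversely with clearance, the combined effect is 1 / 1.5025 = 0.666.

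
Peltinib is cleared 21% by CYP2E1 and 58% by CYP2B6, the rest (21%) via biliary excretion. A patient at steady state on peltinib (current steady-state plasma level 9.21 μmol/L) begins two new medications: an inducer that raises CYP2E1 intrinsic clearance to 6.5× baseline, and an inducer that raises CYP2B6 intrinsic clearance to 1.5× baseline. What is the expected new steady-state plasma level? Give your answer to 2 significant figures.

The CYP2E1 pathway (21% of clearance) increases to 6.5× activity: 0.21 × 6.5 = 1.365.
The CYP2B6 pathway (58% of clearance) rises to 1.5× activity: 0.58 × 1.5 = 0.87.
Non-CYP routes (21%) are unchanged.
CL_new/CL_old = 1.365 + 0.87 + 0.21 = 2.445.
Dividing the baseline by the relative clearance: 9.21 / 2.445 = 3.8 μmol/L.

3.8 μmol/L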